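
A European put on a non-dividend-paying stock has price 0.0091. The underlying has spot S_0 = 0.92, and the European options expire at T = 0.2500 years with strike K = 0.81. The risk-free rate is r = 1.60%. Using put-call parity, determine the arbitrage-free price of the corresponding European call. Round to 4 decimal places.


Answer: Call price = 0.1223

Derivation:
Put-call parity: C - P = S_0 * exp(-qT) - K * exp(-rT).
S_0 * exp(-qT) = 0.9200 * 1.00000000 = 0.92000000
K * exp(-rT) = 0.8100 * 0.99600799 = 0.80676647
C = P + S*exp(-qT) - K*exp(-rT)
C = 0.0091 + 0.92000000 - 0.80676647 = 0.1223


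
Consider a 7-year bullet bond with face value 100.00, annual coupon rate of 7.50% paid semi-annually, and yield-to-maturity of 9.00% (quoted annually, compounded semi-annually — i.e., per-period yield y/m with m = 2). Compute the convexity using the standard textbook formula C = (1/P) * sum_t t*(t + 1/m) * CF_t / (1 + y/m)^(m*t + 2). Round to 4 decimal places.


Answer: Convexity = 34.6573

Derivation:
Coupon per period c = face * coupon_rate / m = 3.750000
Periods per year m = 2; per-period yield y/m = 0.045000
Number of cashflows N = 14
Cashflows (t years, CF_t, discount factor 1/(1+y/m)^(m*t), PV):
  t = 0.5000: CF_t = 3.750000, DF = 0.956938, PV = 3.588517
  t = 1.0000: CF_t = 3.750000, DF = 0.915730, PV = 3.433987
  t = 1.5000: CF_t = 3.750000, DF = 0.876297, PV = 3.286112
  t = 2.0000: CF_t = 3.750000, DF = 0.838561, PV = 3.144605
  t = 2.5000: CF_t = 3.750000, DF = 0.802451, PV = 3.009191
  t = 3.0000: CF_t = 3.750000, DF = 0.767896, PV = 2.879609
  t = 3.5000: CF_t = 3.750000, DF = 0.734828, PV = 2.755607
  t = 4.0000: CF_t = 3.750000, DF = 0.703185, PV = 2.636944
  t = 4.5000: CF_t = 3.750000, DF = 0.672904, PV = 2.523392
  t = 5.0000: CF_t = 3.750000, DF = 0.643928, PV = 2.414729
  t = 5.5000: CF_t = 3.750000, DF = 0.616199, PV = 2.310745
  t = 6.0000: CF_t = 3.750000, DF = 0.589664, PV = 2.211239
  t = 6.5000: CF_t = 3.750000, DF = 0.564272, PV = 2.116019
  t = 7.0000: CF_t = 103.750000, DF = 0.539973, PV = 56.022184
Price P = sum_t PV_t = 92.332881
Convexity numerator sum_t t*(t + 1/m) * CF_t / (1+y/m)^(m*t + 2):
  t = 0.5000: term = 1.643056
  t = 1.0000: term = 4.716908
  t = 1.5000: term = 9.027574
  t = 2.0000: term = 14.398045
  t = 2.5000: term = 20.667050
  t = 3.0000: term = 27.687914
  t = 3.5000: term = 35.327482
  t = 4.0000: term = 43.465119
  t = 4.5000: term = 51.991769
  t = 5.0000: term = 60.809086
  t = 5.5000: term = 69.828616
  t = 6.0000: term = 78.971031
  t = 6.5000: term = 88.165425
  t = 7.0000: term = 2693.312593
Convexity = (1/P) * sum = 3200.011668 / 92.332881 = 34.657336


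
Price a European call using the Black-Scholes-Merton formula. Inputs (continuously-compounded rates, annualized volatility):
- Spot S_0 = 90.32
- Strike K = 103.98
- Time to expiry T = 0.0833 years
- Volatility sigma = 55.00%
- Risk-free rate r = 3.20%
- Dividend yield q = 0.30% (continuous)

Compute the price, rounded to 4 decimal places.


Answer: Price = 1.6203

Derivation:
d1 = (ln(S/K) + (r - q + 0.5*sigma^2) * T) / (sigma * sqrt(T)) = -0.79264944
d2 = d1 - sigma * sqrt(T) = -0.95138900
exp(-rT) = 0.99733795; exp(-qT) = 0.99975013
C = S_0 * exp(-qT) * N(d1) - K * exp(-rT) * N(d2)
N(d1) = 0.21399105; N(d2) = 0.17070347
C = 90.3200 * 0.99975013 * 0.21399105 - 103.9800 * 0.99733795 * 0.17070347 = 1.6203


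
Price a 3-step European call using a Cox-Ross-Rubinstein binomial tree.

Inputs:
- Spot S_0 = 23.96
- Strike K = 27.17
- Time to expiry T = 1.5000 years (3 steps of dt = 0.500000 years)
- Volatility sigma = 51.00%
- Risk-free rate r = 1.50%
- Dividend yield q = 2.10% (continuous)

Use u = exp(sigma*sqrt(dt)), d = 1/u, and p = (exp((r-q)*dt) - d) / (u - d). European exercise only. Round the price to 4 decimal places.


dt = T/N = 0.500000
u = exp(sigma*sqrt(dt)) = 1.434225; d = 1/u = 0.697241
p = (exp((r-q)*dt) - d) / (u - d) = 0.406744
Discount per step: exp(-r*dt) = 0.992528
Stock lattice S(k, i) with i counting down-moves:
  k=0: S(0,0) = 23.9600
  k=1: S(1,0) = 34.3640; S(1,1) = 16.7059
  k=2: S(2,0) = 49.2857; S(2,1) = 23.9600; S(2,2) = 11.6480
  k=3: S(3,0) = 70.6868; S(3,1) = 34.3640; S(3,2) = 16.7059; S(3,3) = 8.1215
Terminal payoffs V(N, i) = max(S_T - K, 0):
  V(3,0) = 43.516821; V(3,1) = 7.194025; V(3,2) = 0.000000; V(3,3) = 0.000000
Backward induction: V(k, i) = exp(-r*dt) * [p * V(k+1, i) + (1-p) * V(k+1, i+1)].
  V(2,0) = exp(-r*dt) * [p*43.516821 + (1-p)*7.194025] = 21.803955
  V(2,1) = exp(-r*dt) * [p*7.194025 + (1-p)*0.000000] = 2.904262
  V(2,2) = exp(-r*dt) * [p*0.000000 + (1-p)*0.000000] = 0.000000
  V(1,0) = exp(-r*dt) * [p*21.803955 + (1-p)*2.904262] = 10.512456
  V(1,1) = exp(-r*dt) * [p*2.904262 + (1-p)*0.000000] = 1.172464
  V(0,0) = exp(-r*dt) * [p*10.512456 + (1-p)*1.172464] = 4.934302

Answer: Price = V(0,0) = 4.9343


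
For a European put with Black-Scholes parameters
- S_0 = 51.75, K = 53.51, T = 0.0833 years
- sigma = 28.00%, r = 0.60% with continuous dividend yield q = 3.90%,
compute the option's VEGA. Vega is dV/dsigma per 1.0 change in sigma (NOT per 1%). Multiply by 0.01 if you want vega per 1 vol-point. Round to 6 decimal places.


Answer: Vega = 5.466146

Derivation:
d1 = -0.4074556450; d2 = -0.4882685153
phi(d1) = 0.3671632949; exp(-qT) = 0.9967565713; exp(-rT) = 0.9995003249
Vega = S * exp(-qT) * phi(d1) * sqrt(T) = 51.7500 * 0.9967565713 * 0.3671632949 * 0.2886173938 = 5.466146


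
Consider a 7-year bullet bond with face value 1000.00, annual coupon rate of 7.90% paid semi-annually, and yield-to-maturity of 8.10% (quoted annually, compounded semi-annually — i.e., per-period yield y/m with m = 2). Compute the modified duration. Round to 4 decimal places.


Coupon per period c = face * coupon_rate / m = 39.500000
Periods per year m = 2; per-period yield y/m = 0.040500
Number of cashflows N = 14
Cashflows (t years, CF_t, discount factor 1/(1+y/m)^(m*t), PV):
  t = 0.5000: CF_t = 39.500000, DF = 0.961076, PV = 37.962518
  t = 1.0000: CF_t = 39.500000, DF = 0.923668, PV = 36.484880
  t = 1.5000: CF_t = 39.500000, DF = 0.887715, PV = 35.064758
  t = 2.0000: CF_t = 39.500000, DF = 0.853162, PV = 33.699911
  t = 2.5000: CF_t = 39.500000, DF = 0.819954, PV = 32.388190
  t = 3.0000: CF_t = 39.500000, DF = 0.788039, PV = 31.127525
  t = 3.5000: CF_t = 39.500000, DF = 0.757365, PV = 29.915930
  t = 4.0000: CF_t = 39.500000, DF = 0.727886, PV = 28.751494
  t = 4.5000: CF_t = 39.500000, DF = 0.699554, PV = 27.632383
  t = 5.0000: CF_t = 39.500000, DF = 0.672325, PV = 26.556831
  t = 5.5000: CF_t = 39.500000, DF = 0.646156, PV = 25.523144
  t = 6.0000: CF_t = 39.500000, DF = 0.621005, PV = 24.529691
  t = 6.5000: CF_t = 39.500000, DF = 0.596833, PV = 23.574907
  t = 7.0000: CF_t = 1039.500000, DF = 0.573602, PV = 596.259498
Price P = sum_t PV_t = 989.471660
First compute Macaulay numerator sum_t t * PV_t:
  t * PV_t at t = 0.5000: 18.981259
  t * PV_t at t = 1.0000: 36.484880
  t * PV_t at t = 1.5000: 52.597137
  t * PV_t at t = 2.0000: 67.399823
  t * PV_t at t = 2.5000: 80.970474
  t * PV_t at t = 3.0000: 93.382575
  t * PV_t at t = 3.5000: 104.705754
  t * PV_t at t = 4.0000: 115.005977
  t * PV_t at t = 4.5000: 124.345722
  t * PV_t at t = 5.0000: 132.784155
  t * PV_t at t = 5.5000: 140.377290
  t * PV_t at t = 6.0000: 147.178147
  t * PV_t at t = 6.5000: 153.236898
  t * PV_t at t = 7.0000: 4173.816485
Macaulay duration D = 5441.266576 / 989.471660 = 5.499164
Modified duration = D / (1 + y/m) = 5.499164 / (1 + 0.040500) = 5.285116

Answer: Modified duration = 5.2851


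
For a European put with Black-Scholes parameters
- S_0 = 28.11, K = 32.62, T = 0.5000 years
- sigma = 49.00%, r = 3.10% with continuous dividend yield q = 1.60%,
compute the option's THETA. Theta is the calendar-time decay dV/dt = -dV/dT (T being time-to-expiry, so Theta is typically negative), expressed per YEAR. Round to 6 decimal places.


Answer: Theta = -3.298164

Derivation:
d1 = -0.2345724643; d2 = -0.5810547870
phi(d1) = 0.3881161402; exp(-qT) = 0.9920319148; exp(-rT) = 0.9846195068
Theta = -S*exp(-qT)*phi(d1)*sigma/(2*sqrt(T)) + r*K*exp(-rT)*N(-d2) - q*S*exp(-qT)*N(-d1)
N(-d1) = 0.5927297082; N(-d2) = 0.7193982353; sqrt(T) = 0.7071067812
Term 1 = -28.1100 * 0.9920319148 * 0.3881161402 * 0.4900 / (2 * 0.7071067812) = -3.7499827987
Term 2 = 0.0310 * 32.6200 * 0.9846195068 * 0.7193982353 = 0.7162810379
Term 3 = -0.0160 * 28.1100 * 0.9920319148 * 0.5927297082 = -0.2644619327
Theta = -3.7499827987 + (0.7162810379) + (-0.2644619327) = -3.298164


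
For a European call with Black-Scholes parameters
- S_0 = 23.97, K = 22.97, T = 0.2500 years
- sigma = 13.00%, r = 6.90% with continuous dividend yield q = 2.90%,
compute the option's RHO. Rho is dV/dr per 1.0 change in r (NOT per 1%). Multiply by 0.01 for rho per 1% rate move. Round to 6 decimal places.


Answer: Rho = 4.410477

Derivation:
d1 = 0.8419466422; d2 = 0.7769466422
phi(d1) = 0.2798852427; exp(-qT) = 0.9927762179; exp(-rT) = 0.9828979294
N(d2) = 0.7814048743
Rho = K*T*exp(-rT)*N(d2) = 22.9700 * 0.2500 * 0.9828979294 * 0.7814048743 = 4.410477


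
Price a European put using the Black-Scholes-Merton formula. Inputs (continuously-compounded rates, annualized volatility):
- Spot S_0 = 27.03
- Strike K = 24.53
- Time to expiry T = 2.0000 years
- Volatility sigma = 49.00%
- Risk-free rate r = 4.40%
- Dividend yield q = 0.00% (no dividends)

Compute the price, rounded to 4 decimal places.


Answer: Price = 4.6512

Derivation:
d1 = (ln(S/K) + (r - q + 0.5*sigma^2) * T) / (sigma * sqrt(T)) = 0.61352409
d2 = d1 - sigma * sqrt(T) = -0.07944056
exp(-rT) = 0.91576088; exp(-qT) = 1.00000000
P = K * exp(-rT) * N(-d2) - S_0 * exp(-qT) * N(-d1)
N(-d1) = 0.26976493; N(-d2) = 0.53165889
P = 24.5300 * 0.91576088 * 0.53165889 - 27.0300 * 1.00000000 * 0.26976493 = 4.6512


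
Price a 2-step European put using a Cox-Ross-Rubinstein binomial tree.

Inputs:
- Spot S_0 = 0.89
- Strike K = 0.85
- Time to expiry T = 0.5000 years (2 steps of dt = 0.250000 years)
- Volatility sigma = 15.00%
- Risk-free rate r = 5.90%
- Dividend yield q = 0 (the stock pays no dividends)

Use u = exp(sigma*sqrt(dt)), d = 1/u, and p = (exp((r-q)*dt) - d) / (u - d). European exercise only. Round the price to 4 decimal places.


dt = T/N = 0.250000
u = exp(sigma*sqrt(dt)) = 1.077884; d = 1/u = 0.927743
p = (exp((r-q)*dt) - d) / (u - d) = 0.580228
Discount per step: exp(-r*dt) = 0.985358
Stock lattice S(k, i) with i counting down-moves:
  k=0: S(0,0) = 0.8900
  k=1: S(1,0) = 0.9593; S(1,1) = 0.8257
  k=2: S(2,0) = 1.0340; S(2,1) = 0.8900; S(2,2) = 0.7660
Terminal payoffs V(N, i) = max(K - S_T, 0):
  V(2,0) = 0.000000; V(2,1) = 0.000000; V(2,2) = 0.083970
Backward induction: V(k, i) = exp(-r*dt) * [p * V(k+1, i) + (1-p) * V(k+1, i+1)].
  V(1,0) = exp(-r*dt) * [p*0.000000 + (1-p)*0.000000] = 0.000000
  V(1,1) = exp(-r*dt) * [p*0.000000 + (1-p)*0.083970] = 0.034732
  V(0,0) = exp(-r*dt) * [p*0.000000 + (1-p)*0.034732] = 0.014366

Answer: Price = V(0,0) = 0.0144


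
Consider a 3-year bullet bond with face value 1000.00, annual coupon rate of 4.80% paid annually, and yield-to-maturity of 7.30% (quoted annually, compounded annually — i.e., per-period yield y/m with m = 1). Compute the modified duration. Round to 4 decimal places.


Coupon per period c = face * coupon_rate / m = 48.000000
Periods per year m = 1; per-period yield y/m = 0.073000
Number of cashflows N = 3
Cashflows (t years, CF_t, discount factor 1/(1+y/m)^(m*t), PV):
  t = 1.0000: CF_t = 48.000000, DF = 0.931966, PV = 44.734390
  t = 2.0000: CF_t = 48.000000, DF = 0.868561, PV = 41.690950
  t = 3.0000: CF_t = 1048.000000, DF = 0.809470, PV = 848.324709
Price P = sum_t PV_t = 934.750049
First compute Macaulay numerator sum_t t * PV_t:
  t * PV_t at t = 1.0000: 44.734390
  t * PV_t at t = 2.0000: 83.381900
  t * PV_t at t = 3.0000: 2544.974127
Macaulay duration D = 2673.090417 / 934.750049 = 2.859685
Modified duration = D / (1 + y/m) = 2.859685 / (1 + 0.073000) = 2.665130

Answer: Modified duration = 2.6651


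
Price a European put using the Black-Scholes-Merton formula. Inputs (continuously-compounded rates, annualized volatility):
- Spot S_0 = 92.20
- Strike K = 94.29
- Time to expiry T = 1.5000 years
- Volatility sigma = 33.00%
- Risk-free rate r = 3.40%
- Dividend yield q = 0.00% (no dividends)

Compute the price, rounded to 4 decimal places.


Answer: Price = 13.2944

Derivation:
d1 = (ln(S/K) + (r - q + 0.5*sigma^2) * T) / (sigma * sqrt(T)) = 0.27280881
d2 = d1 - sigma * sqrt(T) = -0.13135700
exp(-rT) = 0.95027867; exp(-qT) = 1.00000000
P = K * exp(-rT) * N(-d2) - S_0 * exp(-qT) * N(-d1)
N(-d1) = 0.39250010; N(-d2) = 0.55225355
P = 94.2900 * 0.95027867 * 0.55225355 - 92.2000 * 1.00000000 * 0.39250010 = 13.2944


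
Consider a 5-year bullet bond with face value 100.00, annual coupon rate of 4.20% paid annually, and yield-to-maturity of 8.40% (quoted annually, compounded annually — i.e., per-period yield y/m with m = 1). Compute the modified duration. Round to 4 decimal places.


Coupon per period c = face * coupon_rate / m = 4.200000
Periods per year m = 1; per-period yield y/m = 0.084000
Number of cashflows N = 5
Cashflows (t years, CF_t, discount factor 1/(1+y/m)^(m*t), PV):
  t = 1.0000: CF_t = 4.200000, DF = 0.922509, PV = 3.874539
  t = 2.0000: CF_t = 4.200000, DF = 0.851023, PV = 3.574298
  t = 3.0000: CF_t = 4.200000, DF = 0.785077, PV = 3.297323
  t = 4.0000: CF_t = 4.200000, DF = 0.724241, PV = 3.041811
  t = 5.0000: CF_t = 104.200000, DF = 0.668119, PV = 69.617962
Price P = sum_t PV_t = 83.405932
First compute Macaulay numerator sum_t t * PV_t:
  t * PV_t at t = 1.0000: 3.874539
  t * PV_t at t = 2.0000: 7.148595
  t * PV_t at t = 3.0000: 9.891968
  t * PV_t at t = 4.0000: 12.167242
  t * PV_t at t = 5.0000: 348.089812
Macaulay duration D = 381.172156 / 83.405932 = 4.570084
Modified duration = D / (1 + y/m) = 4.570084 / (1 + 0.084000) = 4.215945

Answer: Modified duration = 4.2159


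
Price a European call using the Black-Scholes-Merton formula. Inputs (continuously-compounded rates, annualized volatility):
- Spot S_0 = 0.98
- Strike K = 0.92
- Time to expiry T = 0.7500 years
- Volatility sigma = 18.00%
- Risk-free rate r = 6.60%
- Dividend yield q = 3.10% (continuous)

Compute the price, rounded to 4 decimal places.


Answer: Price = 0.1070

Derivation:
d1 = (ln(S/K) + (r - q + 0.5*sigma^2) * T) / (sigma * sqrt(T)) = 0.65162896
d2 = d1 - sigma * sqrt(T) = 0.49574439
exp(-rT) = 0.95170516; exp(-qT) = 0.97701820
C = S_0 * exp(-qT) * N(d1) - K * exp(-rT) * N(d2)
N(d1) = 0.74267972; N(d2) = 0.68996262
C = 0.9800 * 0.97701820 * 0.74267972 - 0.9200 * 0.95170516 * 0.68996262 = 0.1070


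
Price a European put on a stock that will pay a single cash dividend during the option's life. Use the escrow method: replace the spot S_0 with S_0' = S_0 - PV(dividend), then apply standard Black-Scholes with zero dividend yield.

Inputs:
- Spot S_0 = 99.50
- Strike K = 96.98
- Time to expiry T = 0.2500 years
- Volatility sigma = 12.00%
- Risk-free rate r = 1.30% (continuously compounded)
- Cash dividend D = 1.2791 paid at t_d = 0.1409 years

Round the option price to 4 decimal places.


PV(D) = D * exp(-r * t_d) = 1.2791 * 0.99816998 = 1.27675922
S_0' = S_0 - PV(D) = 99.5000 - 1.27675922 = 98.22324078
d1 = (ln(S_0'/K) + (r + sigma^2/2)*T) / (sigma*sqrt(T)) = 0.29646806
d2 = d1 - sigma*sqrt(T) = 0.23646806
exp(-rT) = 0.99675528
N(-d1) = 0.38343633; N(-d2) = 0.40653474
P = K * exp(-rT) * N(-d2) - S_0' * N(-d1) = 96.9800 * 0.99675528 * 0.40653474 - 98.22324078 * 0.38343633 = 1.6355

Answer: Price = 1.6355


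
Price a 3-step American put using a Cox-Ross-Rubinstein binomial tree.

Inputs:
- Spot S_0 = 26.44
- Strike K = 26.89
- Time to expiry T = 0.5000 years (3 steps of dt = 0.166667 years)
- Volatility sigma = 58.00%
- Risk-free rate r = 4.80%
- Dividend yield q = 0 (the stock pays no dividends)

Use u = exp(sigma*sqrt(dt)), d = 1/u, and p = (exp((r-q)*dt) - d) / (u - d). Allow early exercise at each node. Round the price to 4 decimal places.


dt = T/N = 0.166667
u = exp(sigma*sqrt(dt)) = 1.267167; d = 1/u = 0.789162
p = (exp((r-q)*dt) - d) / (u - d) = 0.457882
Discount per step: exp(-r*dt) = 0.992032
Stock lattice S(k, i) with i counting down-moves:
  k=0: S(0,0) = 26.4400
  k=1: S(1,0) = 33.5039; S(1,1) = 20.8654
  k=2: S(2,0) = 42.4551; S(2,1) = 26.4400; S(2,2) = 16.4662
  k=3: S(3,0) = 53.7977; S(3,1) = 33.5039; S(3,2) = 20.8654; S(3,3) = 12.9945
Terminal payoffs V(N, i) = max(K - S_T, 0):
  V(3,0) = 0.000000; V(3,1) = 0.000000; V(3,2) = 6.024564; V(3,3) = 13.895503
Backward induction: V(k, i) = exp(-r*dt) * [p * V(k+1, i) + (1-p) * V(k+1, i+1)]; then take max(V_cont, immediate exercise) for American.
  V(2,0) = exp(-r*dt) * [p*0.000000 + (1-p)*0.000000] = 0.000000; exercise = 0.000000; V(2,0) = max -> 0.000000
  V(2,1) = exp(-r*dt) * [p*0.000000 + (1-p)*6.024564] = 3.239999; exercise = 0.450000; V(2,1) = max -> 3.239999
  V(2,2) = exp(-r*dt) * [p*6.024564 + (1-p)*13.895503] = 10.209535; exercise = 10.423797; V(2,2) = max -> 10.423797
  V(1,0) = exp(-r*dt) * [p*0.000000 + (1-p)*3.239999] = 1.742465; exercise = 0.000000; V(1,0) = max -> 1.742465
  V(1,1) = exp(-r*dt) * [p*3.239999 + (1-p)*10.423797] = 7.077614; exercise = 6.024564; V(1,1) = max -> 7.077614
  V(0,0) = exp(-r*dt) * [p*1.742465 + (1-p)*7.077614] = 4.597813; exercise = 0.450000; V(0,0) = max -> 4.597813

Answer: Price = V(0,0) = 4.5978


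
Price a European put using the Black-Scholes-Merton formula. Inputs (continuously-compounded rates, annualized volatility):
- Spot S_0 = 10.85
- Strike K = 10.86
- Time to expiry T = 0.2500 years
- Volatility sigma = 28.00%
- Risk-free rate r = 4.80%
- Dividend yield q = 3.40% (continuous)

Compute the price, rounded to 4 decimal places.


d1 = (ln(S/K) + (r - q + 0.5*sigma^2) * T) / (sigma * sqrt(T)) = 0.08841975
d2 = d1 - sigma * sqrt(T) = -0.05158025
exp(-rT) = 0.98807171; exp(-qT) = 0.99153602
P = K * exp(-rT) * N(-d2) - S_0 * exp(-qT) * N(-d1)
N(-d1) = 0.46477153; N(-d2) = 0.52056842
P = 10.8600 * 0.98807171 * 0.52056842 - 10.8500 * 0.99153602 * 0.46477153 = 0.5858

Answer: Price = 0.5858


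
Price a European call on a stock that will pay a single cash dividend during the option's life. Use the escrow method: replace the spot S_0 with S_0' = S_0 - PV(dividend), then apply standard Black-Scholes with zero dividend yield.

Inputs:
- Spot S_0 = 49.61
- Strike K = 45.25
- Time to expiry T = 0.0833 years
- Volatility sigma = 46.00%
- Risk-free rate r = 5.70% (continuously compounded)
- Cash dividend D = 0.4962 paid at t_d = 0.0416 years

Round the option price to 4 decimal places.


PV(D) = D * exp(-r * t_d) = 0.4962 * 0.99763161 = 0.49502480
S_0' = S_0 - PV(D) = 49.6100 - 0.49502480 = 49.11497520
d1 = (ln(S_0'/K) + (r + sigma^2/2)*T) / (sigma*sqrt(T)) = 0.71949136
d2 = d1 - sigma*sqrt(T) = 0.58672736
exp(-rT) = 0.99526315
N(d1) = 0.76408089; N(d2) = 0.72130659
C = S_0' * N(d1) - K * exp(-rT) * N(d2) = 49.11497520 * 0.76408089 - 45.2500 * 0.99526315 * 0.72130659 = 5.0433

Answer: Price = 5.0433


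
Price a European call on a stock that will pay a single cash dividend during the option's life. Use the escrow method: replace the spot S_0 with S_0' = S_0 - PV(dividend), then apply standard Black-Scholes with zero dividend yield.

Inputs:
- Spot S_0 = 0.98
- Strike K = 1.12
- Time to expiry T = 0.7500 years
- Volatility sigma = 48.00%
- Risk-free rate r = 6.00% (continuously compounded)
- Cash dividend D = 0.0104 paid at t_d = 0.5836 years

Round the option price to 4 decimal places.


PV(D) = D * exp(-r * t_d) = 0.0104 * 0.96558997 = 0.01004214
S_0' = S_0 - PV(D) = 0.9800 - 0.01004214 = 0.96995786
d1 = (ln(S_0'/K) + (r + sigma^2/2)*T) / (sigma*sqrt(T)) = -0.02990514
d2 = d1 - sigma*sqrt(T) = -0.44559733
exp(-rT) = 0.95599748
N(d1) = 0.48807135; N(d2) = 0.32794407
C = S_0' * N(d1) - K * exp(-rT) * N(d2) = 0.96995786 * 0.48807135 - 1.1200 * 0.95599748 * 0.32794407 = 0.1223

Answer: Price = 0.1223


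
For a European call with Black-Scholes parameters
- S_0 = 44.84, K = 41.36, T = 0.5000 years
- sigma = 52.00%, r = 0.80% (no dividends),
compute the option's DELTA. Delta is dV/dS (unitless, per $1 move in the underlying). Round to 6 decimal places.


Answer: Delta = 0.660723

Derivation:
d1 = 0.4144362853; d2 = 0.0467407591
phi(d1) = 0.3661115354; exp(-qT) = 1.0000000000; exp(-rT) = 0.9960079893
N(d1) = 0.6607226901
Delta = exp(-qT) * N(d1) = 1.0000000000 * 0.6607226901 = 0.660723


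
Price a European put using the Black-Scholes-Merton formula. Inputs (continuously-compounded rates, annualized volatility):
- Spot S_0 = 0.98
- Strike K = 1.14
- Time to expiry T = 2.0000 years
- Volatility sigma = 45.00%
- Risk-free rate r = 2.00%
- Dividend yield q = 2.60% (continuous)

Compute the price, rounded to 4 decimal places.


d1 = (ln(S/K) + (r - q + 0.5*sigma^2) * T) / (sigma * sqrt(T)) = 0.06170533
d2 = d1 - sigma * sqrt(T) = -0.57469078
exp(-rT) = 0.96078944; exp(-qT) = 0.94932887
P = K * exp(-rT) * N(-d2) - S_0 * exp(-qT) * N(-d1)
N(-d1) = 0.47539875; N(-d2) = 0.71724978
P = 1.1400 * 0.96078944 * 0.71724978 - 0.9800 * 0.94932887 * 0.47539875 = 0.3433

Answer: Price = 0.3433


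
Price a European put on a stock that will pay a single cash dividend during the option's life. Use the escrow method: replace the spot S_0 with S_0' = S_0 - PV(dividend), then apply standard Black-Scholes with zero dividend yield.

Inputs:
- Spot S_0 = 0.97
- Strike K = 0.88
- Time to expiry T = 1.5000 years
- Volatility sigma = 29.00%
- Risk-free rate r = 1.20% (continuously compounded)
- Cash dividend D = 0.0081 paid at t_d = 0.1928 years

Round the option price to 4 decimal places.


PV(D) = D * exp(-r * t_d) = 0.0081 * 0.99768907 = 0.00808128
S_0' = S_0 - PV(D) = 0.9700 - 0.00808128 = 0.96191872
d1 = (ln(S_0'/K) + (r + sigma^2/2)*T) / (sigma*sqrt(T)) = 0.47886975
d2 = d1 - sigma*sqrt(T) = 0.12369373
exp(-rT) = 0.98216103
N(-d1) = 0.31601565; N(-d2) = 0.45077889
P = K * exp(-rT) * N(-d2) - S_0' * N(-d1) = 0.8800 * 0.98216103 * 0.45077889 - 0.96191872 * 0.31601565 = 0.0856

Answer: Price = 0.0856


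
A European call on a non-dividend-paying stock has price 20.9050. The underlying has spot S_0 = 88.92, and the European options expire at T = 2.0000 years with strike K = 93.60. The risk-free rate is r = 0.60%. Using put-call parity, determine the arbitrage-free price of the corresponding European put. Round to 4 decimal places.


Answer: Put price = 24.4685

Derivation:
Put-call parity: C - P = S_0 * exp(-qT) - K * exp(-rT).
S_0 * exp(-qT) = 88.9200 * 1.00000000 = 88.92000000
K * exp(-rT) = 93.6000 * 0.98807171 = 92.48351232
P = C - S*exp(-qT) + K*exp(-rT)
P = 20.9050 - 88.92000000 + 92.48351232 = 24.4685


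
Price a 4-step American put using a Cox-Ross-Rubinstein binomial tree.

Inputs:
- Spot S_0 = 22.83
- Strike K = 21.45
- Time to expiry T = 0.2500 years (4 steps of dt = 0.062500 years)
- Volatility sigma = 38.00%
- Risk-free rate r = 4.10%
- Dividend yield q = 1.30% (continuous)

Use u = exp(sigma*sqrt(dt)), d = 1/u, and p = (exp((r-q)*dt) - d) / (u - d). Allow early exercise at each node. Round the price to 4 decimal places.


Answer: Price = V(0,0) = 1.0835

Derivation:
dt = T/N = 0.062500
u = exp(sigma*sqrt(dt)) = 1.099659; d = 1/u = 0.909373
p = (exp((r-q)*dt) - d) / (u - d) = 0.485473
Discount per step: exp(-r*dt) = 0.997441
Stock lattice S(k, i) with i counting down-moves:
  k=0: S(0,0) = 22.8300
  k=1: S(1,0) = 25.1052; S(1,1) = 20.7610
  k=2: S(2,0) = 27.6072; S(2,1) = 22.8300; S(2,2) = 18.8795
  k=3: S(3,0) = 30.3585; S(3,1) = 25.1052; S(3,2) = 20.7610; S(3,3) = 17.1685
  k=4: S(4,0) = 33.3840; S(4,1) = 27.6072; S(4,2) = 22.8300; S(4,3) = 18.8795; S(4,4) = 15.6126
Terminal payoffs V(N, i) = max(K - S_T, 0):
  V(4,0) = 0.000000; V(4,1) = 0.000000; V(4,2) = 0.000000; V(4,3) = 2.570523; V(4,4) = 5.837444
Backward induction: V(k, i) = exp(-r*dt) * [p * V(k+1, i) + (1-p) * V(k+1, i+1)]; then take max(V_cont, immediate exercise) for American.
  V(3,0) = exp(-r*dt) * [p*0.000000 + (1-p)*0.000000] = 0.000000; exercise = 0.000000; V(3,0) = max -> 0.000000
  V(3,1) = exp(-r*dt) * [p*0.000000 + (1-p)*0.000000] = 0.000000; exercise = 0.000000; V(3,1) = max -> 0.000000
  V(3,2) = exp(-r*dt) * [p*0.000000 + (1-p)*2.570523] = 1.319220; exercise = 0.689016; V(3,2) = max -> 1.319220
  V(3,3) = exp(-r*dt) * [p*2.570523 + (1-p)*5.837444] = 4.240563; exercise = 4.281515; V(3,3) = max -> 4.281515
  V(2,0) = exp(-r*dt) * [p*0.000000 + (1-p)*0.000000] = 0.000000; exercise = 0.000000; V(2,0) = max -> 0.000000
  V(2,1) = exp(-r*dt) * [p*0.000000 + (1-p)*1.319220] = 0.677038; exercise = 0.000000; V(2,1) = max -> 0.677038
  V(2,2) = exp(-r*dt) * [p*1.319220 + (1-p)*4.281515] = 2.836125; exercise = 2.570523; V(2,2) = max -> 2.836125
  V(1,0) = exp(-r*dt) * [p*0.000000 + (1-p)*0.677038] = 0.347463; exercise = 0.000000; V(1,0) = max -> 0.347463
  V(1,1) = exp(-r*dt) * [p*0.677038 + (1-p)*2.836125] = 1.783371; exercise = 0.689016; V(1,1) = max -> 1.783371
  V(0,0) = exp(-r*dt) * [p*0.347463 + (1-p)*1.783371] = 1.083497; exercise = 0.000000; V(0,0) = max -> 1.083497


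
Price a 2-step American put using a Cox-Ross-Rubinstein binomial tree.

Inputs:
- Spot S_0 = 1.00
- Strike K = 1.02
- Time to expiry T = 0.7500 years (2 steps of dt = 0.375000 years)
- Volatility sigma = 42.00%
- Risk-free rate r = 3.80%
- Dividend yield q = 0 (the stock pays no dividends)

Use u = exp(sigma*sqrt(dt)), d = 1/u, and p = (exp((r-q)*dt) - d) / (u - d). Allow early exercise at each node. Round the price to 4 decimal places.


dt = T/N = 0.375000
u = exp(sigma*sqrt(dt)) = 1.293299; d = 1/u = 0.773216
p = (exp((r-q)*dt) - d) / (u - d) = 0.463649
Discount per step: exp(-r*dt) = 0.985851
Stock lattice S(k, i) with i counting down-moves:
  k=0: S(0,0) = 1.0000
  k=1: S(1,0) = 1.2933; S(1,1) = 0.7732
  k=2: S(2,0) = 1.6726; S(2,1) = 1.0000; S(2,2) = 0.5979
Terminal payoffs V(N, i) = max(K - S_T, 0):
  V(2,0) = 0.000000; V(2,1) = 0.020000; V(2,2) = 0.422137
Backward induction: V(k, i) = exp(-r*dt) * [p * V(k+1, i) + (1-p) * V(k+1, i+1)]; then take max(V_cont, immediate exercise) for American.
  V(1,0) = exp(-r*dt) * [p*0.000000 + (1-p)*0.020000] = 0.010575; exercise = 0.000000; V(1,0) = max -> 0.010575
  V(1,1) = exp(-r*dt) * [p*0.020000 + (1-p)*0.422137] = 0.232352; exercise = 0.246784; V(1,1) = max -> 0.246784
  V(0,0) = exp(-r*dt) * [p*0.010575 + (1-p)*0.246784] = 0.135324; exercise = 0.020000; V(0,0) = max -> 0.135324

Answer: Price = V(0,0) = 0.1353


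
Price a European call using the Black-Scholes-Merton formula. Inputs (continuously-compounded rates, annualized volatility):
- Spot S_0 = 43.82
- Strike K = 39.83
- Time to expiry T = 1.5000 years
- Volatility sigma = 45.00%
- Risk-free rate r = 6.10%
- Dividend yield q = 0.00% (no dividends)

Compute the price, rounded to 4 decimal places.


Answer: Price = 12.9212

Derivation:
d1 = (ln(S/K) + (r - q + 0.5*sigma^2) * T) / (sigma * sqrt(T)) = 0.61481274
d2 = d1 - sigma * sqrt(T) = 0.06367755
exp(-rT) = 0.91256132; exp(-qT) = 1.00000000
C = S_0 * exp(-qT) * N(d1) - K * exp(-rT) * N(d2)
N(d1) = 0.73066080; N(d2) = 0.52538651
C = 43.8200 * 1.00000000 * 0.73066080 - 39.8300 * 0.91256132 * 0.52538651 = 12.9212


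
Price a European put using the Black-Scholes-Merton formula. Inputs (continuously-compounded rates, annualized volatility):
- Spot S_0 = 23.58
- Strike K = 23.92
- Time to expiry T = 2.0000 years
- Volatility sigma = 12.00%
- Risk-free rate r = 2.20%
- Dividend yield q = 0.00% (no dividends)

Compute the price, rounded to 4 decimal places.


Answer: Price = 1.2503

Derivation:
d1 = (ln(S/K) + (r - q + 0.5*sigma^2) * T) / (sigma * sqrt(T)) = 0.25976726
d2 = d1 - sigma * sqrt(T) = 0.09006163
exp(-rT) = 0.95695396; exp(-qT) = 1.00000000
P = K * exp(-rT) * N(-d2) - S_0 * exp(-qT) * N(-d1)
N(-d1) = 0.39752165; N(-d2) = 0.46411912
P = 23.9200 * 0.95695396 * 0.46411912 - 23.5800 * 1.00000000 * 0.39752165 = 1.2503


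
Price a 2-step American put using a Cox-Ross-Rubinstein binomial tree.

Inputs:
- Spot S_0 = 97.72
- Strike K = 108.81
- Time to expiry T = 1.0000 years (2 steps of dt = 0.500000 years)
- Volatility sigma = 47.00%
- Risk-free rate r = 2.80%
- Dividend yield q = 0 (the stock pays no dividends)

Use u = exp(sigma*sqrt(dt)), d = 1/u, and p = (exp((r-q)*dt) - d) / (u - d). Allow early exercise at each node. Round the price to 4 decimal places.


dt = T/N = 0.500000
u = exp(sigma*sqrt(dt)) = 1.394227; d = 1/u = 0.717243
p = (exp((r-q)*dt) - d) / (u - d) = 0.438497
Discount per step: exp(-r*dt) = 0.986098
Stock lattice S(k, i) with i counting down-moves:
  k=0: S(0,0) = 97.7200
  k=1: S(1,0) = 136.2439; S(1,1) = 70.0890
  k=2: S(2,0) = 189.9549; S(2,1) = 97.7200; S(2,2) = 50.2709
Terminal payoffs V(N, i) = max(K - S_T, 0):
  V(2,0) = 0.000000; V(2,1) = 11.090000; V(2,2) = 58.539126
Backward induction: V(k, i) = exp(-r*dt) * [p * V(k+1, i) + (1-p) * V(k+1, i+1)]; then take max(V_cont, immediate exercise) for American.
  V(1,0) = exp(-r*dt) * [p*0.000000 + (1-p)*11.090000] = 6.140500; exercise = 0.000000; V(1,0) = max -> 6.140500
  V(1,1) = exp(-r*dt) * [p*11.090000 + (1-p)*58.539126] = 37.208260; exercise = 38.720986; V(1,1) = max -> 38.720986
  V(0,0) = exp(-r*dt) * [p*6.140500 + (1-p)*38.720986] = 24.094849; exercise = 11.090000; V(0,0) = max -> 24.094849

Answer: Price = V(0,0) = 24.0948


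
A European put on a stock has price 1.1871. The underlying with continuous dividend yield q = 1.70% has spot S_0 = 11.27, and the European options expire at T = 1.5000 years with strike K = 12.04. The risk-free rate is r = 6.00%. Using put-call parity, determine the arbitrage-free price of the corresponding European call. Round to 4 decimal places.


Answer: Call price = 1.1696

Derivation:
Put-call parity: C - P = S_0 * exp(-qT) - K * exp(-rT).
S_0 * exp(-qT) = 11.2700 * 0.97482238 = 10.98624821
K * exp(-rT) = 12.0400 * 0.91393119 = 11.00373147
C = P + S*exp(-qT) - K*exp(-rT)
C = 1.1871 + 10.98624821 - 11.00373147 = 1.1696


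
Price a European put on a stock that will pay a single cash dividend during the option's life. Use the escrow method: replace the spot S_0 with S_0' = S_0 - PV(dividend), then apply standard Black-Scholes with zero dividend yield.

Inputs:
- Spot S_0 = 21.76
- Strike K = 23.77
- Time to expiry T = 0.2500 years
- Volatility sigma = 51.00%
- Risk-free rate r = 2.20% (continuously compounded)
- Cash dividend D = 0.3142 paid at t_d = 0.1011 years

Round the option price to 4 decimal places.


PV(D) = D * exp(-r * t_d) = 0.3142 * 0.99777827 = 0.31350193
S_0' = S_0 - PV(D) = 21.7600 - 0.31350193 = 21.44649807
d1 = (ln(S_0'/K) + (r + sigma^2/2)*T) / (sigma*sqrt(T)) = -0.25431533
d2 = d1 - sigma*sqrt(T) = -0.50931533
exp(-rT) = 0.99451510
N(-d1) = 0.60037402; N(-d2) = 0.69473439
P = K * exp(-rT) * N(-d2) - S_0' * N(-d1) = 23.7700 * 0.99451510 * 0.69473439 - 21.44649807 * 0.60037402 = 3.5473

Answer: Price = 3.5473


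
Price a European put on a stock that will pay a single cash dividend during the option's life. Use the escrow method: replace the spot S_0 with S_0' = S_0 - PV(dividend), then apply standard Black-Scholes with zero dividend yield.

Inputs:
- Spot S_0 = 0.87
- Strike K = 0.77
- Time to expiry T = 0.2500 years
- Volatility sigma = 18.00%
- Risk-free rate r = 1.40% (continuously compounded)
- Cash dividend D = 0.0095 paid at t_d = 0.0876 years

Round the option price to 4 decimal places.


Answer: Price = 0.0035

Derivation:
PV(D) = D * exp(-r * t_d) = 0.0095 * 0.99877435 = 0.00948836
S_0' = S_0 - PV(D) = 0.8700 - 0.00948836 = 0.86051164
d1 = (ln(S_0'/K) + (r + sigma^2/2)*T) / (sigma*sqrt(T)) = 1.31874036
d2 = d1 - sigma*sqrt(T) = 1.22874036
exp(-rT) = 0.99650612
N(-d1) = 0.09362797; N(-d2) = 0.10958459
P = K * exp(-rT) * N(-d2) - S_0' * N(-d1) = 0.7700 * 0.99650612 * 0.10958459 - 0.86051164 * 0.09362797 = 0.0035


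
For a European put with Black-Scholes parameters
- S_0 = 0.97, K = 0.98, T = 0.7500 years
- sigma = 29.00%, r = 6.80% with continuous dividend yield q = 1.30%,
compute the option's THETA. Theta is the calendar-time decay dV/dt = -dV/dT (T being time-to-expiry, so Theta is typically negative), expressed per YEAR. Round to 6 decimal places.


d1 = 0.2489813075; d2 = -0.0021660596
phi(d1) = 0.3867664026; exp(-qT) = 0.9902973771; exp(-rT) = 0.9502786705
Theta = -S*exp(-qT)*phi(d1)*sigma/(2*sqrt(T)) + r*K*exp(-rT)*N(-d2) - q*S*exp(-qT)*N(-d1)
N(-d1) = 0.4016876203; N(-d2) = 0.5008641321; sqrt(T) = 0.8660254038
Term 1 = -0.9700 * 0.9902973771 * 0.3867664026 * 0.2900 / (2 * 0.8660254038) = -0.0622047393
Term 2 = 0.0680 * 0.9800 * 0.9502786705 * 0.5008641321 = 0.0317180078
Term 3 = -0.0130 * 0.9700 * 0.9902973771 * 0.4016876203 = -0.0050161344
Theta = -0.0622047393 + (0.0317180078) + (-0.0050161344) = -0.035503

Answer: Theta = -0.035503


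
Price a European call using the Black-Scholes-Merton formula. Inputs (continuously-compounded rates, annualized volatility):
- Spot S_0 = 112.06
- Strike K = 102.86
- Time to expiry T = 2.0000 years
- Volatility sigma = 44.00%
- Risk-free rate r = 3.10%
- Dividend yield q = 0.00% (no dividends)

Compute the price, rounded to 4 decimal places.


Answer: Price = 33.8788

Derivation:
d1 = (ln(S/K) + (r - q + 0.5*sigma^2) * T) / (sigma * sqrt(T)) = 0.54843459
d2 = d1 - sigma * sqrt(T) = -0.07381937
exp(-rT) = 0.93988289; exp(-qT) = 1.00000000
C = S_0 * exp(-qT) * N(d1) - K * exp(-rT) * N(d2)
N(d1) = 0.70830324; N(d2) = 0.47057706
C = 112.0600 * 1.00000000 * 0.70830324 - 102.8600 * 0.93988289 * 0.47057706 = 33.8788


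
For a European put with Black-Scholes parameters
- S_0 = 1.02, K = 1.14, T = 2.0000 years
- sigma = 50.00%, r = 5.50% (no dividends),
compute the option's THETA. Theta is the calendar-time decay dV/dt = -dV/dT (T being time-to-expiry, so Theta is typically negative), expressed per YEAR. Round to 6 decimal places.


Answer: Theta = -0.031736

Derivation:
d1 = 0.3518200808; d2 = -0.3552867004
phi(d1) = 0.3750007632; exp(-qT) = 1.0000000000; exp(-rT) = 0.8958341353
Theta = -S*exp(-qT)*phi(d1)*sigma/(2*sqrt(T)) + r*K*exp(-rT)*N(-d2) - q*S*exp(-qT)*N(-d1)
N(-d1) = 0.3624865989; N(-d2) = 0.6388125910; sqrt(T) = 1.4142135624
Term 1 = -1.0200 * 1.0000000000 * 0.3750007632 * 0.5000 / (2 * 1.4142135624) = -0.0676172236
Term 2 = 0.0550 * 1.1400 * 0.8958341353 * 0.6388125910 = 0.0358813368
Term 3 = 0 (no dividend yield, q = 0)
Theta = -0.0676172236 + (0.0358813368) + (0.0000000000) = -0.031736


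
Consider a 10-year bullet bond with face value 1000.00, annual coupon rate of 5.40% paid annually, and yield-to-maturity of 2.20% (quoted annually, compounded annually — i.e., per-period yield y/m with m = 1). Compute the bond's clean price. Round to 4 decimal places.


Coupon per period c = face * coupon_rate / m = 54.000000
Periods per year m = 1; per-period yield y/m = 0.022000
Number of cashflows N = 10
Cashflows (t years, CF_t, discount factor 1/(1+y/m)^(m*t), PV):
  t = 1.0000: CF_t = 54.000000, DF = 0.978474, PV = 52.837573
  t = 2.0000: CF_t = 54.000000, DF = 0.957411, PV = 51.700170
  t = 3.0000: CF_t = 54.000000, DF = 0.936801, PV = 50.587250
  t = 4.0000: CF_t = 54.000000, DF = 0.916635, PV = 49.498288
  t = 5.0000: CF_t = 54.000000, DF = 0.896903, PV = 48.432767
  t = 6.0000: CF_t = 54.000000, DF = 0.877596, PV = 47.390183
  t = 7.0000: CF_t = 54.000000, DF = 0.858704, PV = 46.370042
  t = 8.0000: CF_t = 54.000000, DF = 0.840220, PV = 45.371861
  t = 9.0000: CF_t = 54.000000, DF = 0.822133, PV = 44.395167
  t = 10.0000: CF_t = 1054.000000, DF = 0.804435, PV = 847.874654
Price P = sum_t PV_t = 1284.457955

Answer: Price = 1284.4580


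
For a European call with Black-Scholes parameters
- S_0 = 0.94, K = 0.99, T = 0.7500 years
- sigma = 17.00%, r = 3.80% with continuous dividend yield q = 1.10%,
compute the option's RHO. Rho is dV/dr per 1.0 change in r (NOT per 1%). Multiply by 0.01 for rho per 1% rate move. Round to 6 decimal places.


d1 = -0.1408569458; d2 = -0.2880812644
phi(d1) = 0.3950042033; exp(-qT) = 0.9917839379; exp(-rT) = 0.9719022941
N(d2) = 0.3866422669
Rho = K*T*exp(-rT)*N(d2) = 0.9900 * 0.7500 * 0.9719022941 * 0.3866422669 = 0.279016

Answer: Rho = 0.279016


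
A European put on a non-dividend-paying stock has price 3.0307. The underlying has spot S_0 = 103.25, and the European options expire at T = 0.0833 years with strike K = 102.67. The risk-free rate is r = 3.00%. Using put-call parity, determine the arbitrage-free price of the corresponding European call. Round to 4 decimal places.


Put-call parity: C - P = S_0 * exp(-qT) - K * exp(-rT).
S_0 * exp(-qT) = 103.2500 * 1.00000000 = 103.25000000
K * exp(-rT) = 102.6700 * 0.99750412 = 102.41374799
C = P + S*exp(-qT) - K*exp(-rT)
C = 3.0307 + 103.25000000 - 102.41374799 = 3.8670

Answer: Call price = 3.8670


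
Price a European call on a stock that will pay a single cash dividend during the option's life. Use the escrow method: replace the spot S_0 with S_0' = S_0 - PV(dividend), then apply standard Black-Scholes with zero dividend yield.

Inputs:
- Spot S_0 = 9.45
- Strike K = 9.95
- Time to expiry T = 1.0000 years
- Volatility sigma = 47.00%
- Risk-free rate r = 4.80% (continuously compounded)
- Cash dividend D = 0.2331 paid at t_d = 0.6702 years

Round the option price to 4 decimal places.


Answer: Price = 1.6112

Derivation:
PV(D) = D * exp(-r * t_d) = 0.2331 * 0.96834234 = 0.22572060
S_0' = S_0 - PV(D) = 9.4500 - 0.22572060 = 9.22427940
d1 = (ln(S_0'/K) + (r + sigma^2/2)*T) / (sigma*sqrt(T)) = 0.17599260
d2 = d1 - sigma*sqrt(T) = -0.29400740
exp(-rT) = 0.95313379
N(d1) = 0.56985012; N(d2) = 0.38437612
C = S_0' * N(d1) - K * exp(-rT) * N(d2) = 9.22427940 * 0.56985012 - 9.9500 * 0.95313379 * 0.38437612 = 1.6112


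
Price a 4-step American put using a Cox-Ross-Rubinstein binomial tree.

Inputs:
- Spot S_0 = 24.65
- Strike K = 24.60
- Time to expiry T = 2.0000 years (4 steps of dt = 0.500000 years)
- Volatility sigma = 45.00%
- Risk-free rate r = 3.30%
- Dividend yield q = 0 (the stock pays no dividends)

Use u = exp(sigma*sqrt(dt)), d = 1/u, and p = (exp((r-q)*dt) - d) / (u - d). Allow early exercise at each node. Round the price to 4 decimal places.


dt = T/N = 0.500000
u = exp(sigma*sqrt(dt)) = 1.374648; d = 1/u = 0.727459
p = (exp((r-q)*dt) - d) / (u - d) = 0.446821
Discount per step: exp(-r*dt) = 0.983635
Stock lattice S(k, i) with i counting down-moves:
  k=0: S(0,0) = 24.6500
  k=1: S(1,0) = 33.8851; S(1,1) = 17.9319
  k=2: S(2,0) = 46.5801; S(2,1) = 24.6500; S(2,2) = 13.0447
  k=3: S(3,0) = 64.0312; S(3,1) = 33.8851; S(3,2) = 17.9319; S(3,3) = 9.4895
  k=4: S(4,0) = 88.0204; S(4,1) = 46.5801; S(4,2) = 24.6500; S(4,3) = 13.0447; S(4,4) = 6.9032
Terminal payoffs V(N, i) = max(K - S_T, 0):
  V(4,0) = 0.000000; V(4,1) = 0.000000; V(4,2) = 0.000000; V(4,3) = 11.555315; V(4,4) = 17.696803
Backward induction: V(k, i) = exp(-r*dt) * [p * V(k+1, i) + (1-p) * V(k+1, i+1)]; then take max(V_cont, immediate exercise) for American.
  V(3,0) = exp(-r*dt) * [p*0.000000 + (1-p)*0.000000] = 0.000000; exercise = 0.000000; V(3,0) = max -> 0.000000
  V(3,1) = exp(-r*dt) * [p*0.000000 + (1-p)*0.000000] = 0.000000; exercise = 0.000000; V(3,1) = max -> 0.000000
  V(3,2) = exp(-r*dt) * [p*0.000000 + (1-p)*11.555315] = 6.287549; exercise = 6.668143; V(3,2) = max -> 6.668143
  V(3,3) = exp(-r*dt) * [p*11.555315 + (1-p)*17.696803] = 14.707960; exercise = 15.110530; V(3,3) = max -> 15.110530
  V(2,0) = exp(-r*dt) * [p*0.000000 + (1-p)*0.000000] = 0.000000; exercise = 0.000000; V(2,0) = max -> 0.000000
  V(2,1) = exp(-r*dt) * [p*0.000000 + (1-p)*6.668143] = 3.628311; exercise = 0.000000; V(2,1) = max -> 3.628311
  V(2,2) = exp(-r*dt) * [p*6.668143 + (1-p)*15.110530] = 11.152745; exercise = 11.555315; V(2,2) = max -> 11.555315
  V(1,0) = exp(-r*dt) * [p*0.000000 + (1-p)*3.628311] = 1.974259; exercise = 0.000000; V(1,0) = max -> 1.974259
  V(1,1) = exp(-r*dt) * [p*3.628311 + (1-p)*11.555315] = 7.882225; exercise = 6.668143; V(1,1) = max -> 7.882225
  V(0,0) = exp(-r*dt) * [p*1.974259 + (1-p)*7.882225] = 5.156630; exercise = 0.000000; V(0,0) = max -> 5.156630

Answer: Price = V(0,0) = 5.1566


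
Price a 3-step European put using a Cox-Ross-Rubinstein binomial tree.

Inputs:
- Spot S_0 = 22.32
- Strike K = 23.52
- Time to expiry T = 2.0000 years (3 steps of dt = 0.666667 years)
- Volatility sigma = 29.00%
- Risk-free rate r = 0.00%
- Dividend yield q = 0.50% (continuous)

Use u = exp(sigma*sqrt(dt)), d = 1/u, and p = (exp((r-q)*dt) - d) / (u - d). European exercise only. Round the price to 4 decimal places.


Answer: Price = V(0,0) = 4.7373

Derivation:
dt = T/N = 0.666667
u = exp(sigma*sqrt(dt)) = 1.267167; d = 1/u = 0.789162
p = (exp((r-q)*dt) - d) / (u - d) = 0.434117
Discount per step: exp(-r*dt) = 1.000000
Stock lattice S(k, i) with i counting down-moves:
  k=0: S(0,0) = 22.3200
  k=1: S(1,0) = 28.2832; S(1,1) = 17.6141
  k=2: S(2,0) = 35.8395; S(2,1) = 22.3200; S(2,2) = 13.9004
  k=3: S(3,0) = 45.4147; S(3,1) = 28.2832; S(3,2) = 17.6141; S(3,3) = 10.9696
Terminal payoffs V(N, i) = max(K - S_T, 0):
  V(3,0) = 0.000000; V(3,1) = 0.000000; V(3,2) = 5.905910; V(3,3) = 12.550364
Backward induction: V(k, i) = exp(-r*dt) * [p * V(k+1, i) + (1-p) * V(k+1, i+1)].
  V(2,0) = exp(-r*dt) * [p*0.000000 + (1-p)*0.000000] = 0.000000
  V(2,1) = exp(-r*dt) * [p*0.000000 + (1-p)*5.905910] = 3.342053
  V(2,2) = exp(-r*dt) * [p*5.905910 + (1-p)*12.550364] = 9.665892
  V(1,0) = exp(-r*dt) * [p*0.000000 + (1-p)*3.342053] = 1.891210
  V(1,1) = exp(-r*dt) * [p*3.342053 + (1-p)*9.665892] = 6.920605
  V(0,0) = exp(-r*dt) * [p*1.891210 + (1-p)*6.920605] = 4.737258
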